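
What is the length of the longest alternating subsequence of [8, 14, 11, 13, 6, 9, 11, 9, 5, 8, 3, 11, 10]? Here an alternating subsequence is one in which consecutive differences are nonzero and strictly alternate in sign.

Track the best alternating length ending on an up-step vs a down-step at each position: up/down = 1/1, 2/1, 2/3, 4/3, 1/5, 6/5, 6/5, 6/7, 1/7, 8/7, 1/9, 10/5, 10/11.
The maximum over both is 11; one such subsequence is 8, 14, 11, 13, 6, 9, 5, 8, 3, 11, 10.

11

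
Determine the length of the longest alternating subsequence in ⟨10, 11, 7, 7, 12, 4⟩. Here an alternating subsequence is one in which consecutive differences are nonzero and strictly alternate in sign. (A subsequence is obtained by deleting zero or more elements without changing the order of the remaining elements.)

5

A longest alternating subsequence is 10, 11, 7, 12, 4 (positions 1,2,3,5,6); its 4 consecutive differences strictly alternate in sign, and length 5 is optimal.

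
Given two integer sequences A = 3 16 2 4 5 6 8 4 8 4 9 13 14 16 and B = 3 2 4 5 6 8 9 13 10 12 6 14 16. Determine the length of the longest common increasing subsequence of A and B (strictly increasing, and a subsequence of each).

A longest common strictly increasing subsequence is 3, 4, 5, 6, 8, 9, 13, 14, 16 (length 9); it appears in order in both A and B, and no longer such subsequence exists.

9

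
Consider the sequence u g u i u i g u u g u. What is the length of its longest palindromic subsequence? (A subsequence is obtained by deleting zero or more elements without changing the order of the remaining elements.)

One longest palindromic subsequence is uguuguugu (positions 1,2,3,5,7,8,9,10,11); it reads the same forward and backward, and the interval DP gives dp[1][11] = 9.

9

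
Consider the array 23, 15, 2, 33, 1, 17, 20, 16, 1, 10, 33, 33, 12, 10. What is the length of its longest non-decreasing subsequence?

5

One longest non-decreasing subsequence is 15, 17, 20, 33, 33 (positions 2,6,7,11,12), of length 5; no longer one exists.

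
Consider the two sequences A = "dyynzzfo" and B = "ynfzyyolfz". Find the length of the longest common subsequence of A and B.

4

Backtracking the LCS table gives one alignment: y (A3,B1) → n (A4,B2) → z (A5,B4) → z (A6,B10).
So the longest common subsequence has length 4.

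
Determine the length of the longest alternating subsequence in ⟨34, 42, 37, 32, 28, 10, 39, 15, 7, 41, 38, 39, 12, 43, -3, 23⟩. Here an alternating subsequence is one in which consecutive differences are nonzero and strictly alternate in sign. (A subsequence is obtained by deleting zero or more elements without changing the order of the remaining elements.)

Track the best alternating length ending on an up-step vs a down-step at each position: up/down = 1/1, 2/1, 2/3, 1/3, 1/3, 1/3, 4/3, 4/5, 1/5, 6/3, 6/7, 8/7, 6/9, 10/1, 1/11, 12/11.
The maximum over both is 12; one such subsequence is 34, 42, 37, 39, 15, 41, 38, 39, 12, 43, -3, 23.

12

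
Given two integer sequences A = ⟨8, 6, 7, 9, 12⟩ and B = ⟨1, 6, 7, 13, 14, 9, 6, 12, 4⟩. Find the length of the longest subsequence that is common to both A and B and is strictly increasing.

4

A longest common strictly increasing subsequence is 6, 7, 9, 12 (length 4); it appears in order in both A and B, and no longer such subsequence exists.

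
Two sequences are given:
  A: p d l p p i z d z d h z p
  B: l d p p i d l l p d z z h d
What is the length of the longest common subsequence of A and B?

7

A longest common subsequence is pdlpzzd (length 7); the LCS DP confirms no longer common subsequence exists.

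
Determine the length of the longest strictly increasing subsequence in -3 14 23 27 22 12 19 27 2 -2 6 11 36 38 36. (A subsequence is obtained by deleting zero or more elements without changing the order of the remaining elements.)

One longest increasing subsequence is -3, 14, 23, 27, 36, 38 (positions 1,2,3,4,13,14), of length 6; no longer one exists.

6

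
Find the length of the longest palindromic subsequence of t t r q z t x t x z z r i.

7

Using dp[i][j] = 2 + dp[i+1][j−1] if the ends match, else max(dp[i+1][j], dp[i][j−1]):
dp[1][13] = 7. A witness is rzxtxzr at positions 3,5,7,8,9,11,12.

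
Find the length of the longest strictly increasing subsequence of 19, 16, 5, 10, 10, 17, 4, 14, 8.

3

Let dp[i] be the longest increasing subsequence ending at position i. Then dp = [1, 1, 1, 2, 2, 3, 1, 3, 2].
The maximum is 3; one witness is 5, 10, 17 at positions 3,4,6.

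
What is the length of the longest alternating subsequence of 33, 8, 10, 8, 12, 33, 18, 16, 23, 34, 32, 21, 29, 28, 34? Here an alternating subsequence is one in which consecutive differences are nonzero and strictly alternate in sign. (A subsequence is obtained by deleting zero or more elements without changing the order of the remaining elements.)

Track the best alternating length ending on an up-step vs a down-step at each position: up/down = 1/1, 1/2, 3/2, 1/4, 5/2, 5/1, 5/6, 5/6, 7/6, 7/1, 7/8, 7/8, 9/8, 9/10, 11/1.
The maximum over both is 11; one such subsequence is 33, 8, 10, 8, 33, 18, 23, 21, 29, 28, 34.

11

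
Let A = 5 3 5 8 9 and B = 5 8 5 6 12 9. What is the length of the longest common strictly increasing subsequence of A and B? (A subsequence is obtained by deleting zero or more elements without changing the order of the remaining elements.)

For each value that appears in both, track the longest common increasing run ending there.
The best achievable length is 3; one witness is 5, 8, 9 (A-positions 1,4,5, B-positions 1,2,6).

3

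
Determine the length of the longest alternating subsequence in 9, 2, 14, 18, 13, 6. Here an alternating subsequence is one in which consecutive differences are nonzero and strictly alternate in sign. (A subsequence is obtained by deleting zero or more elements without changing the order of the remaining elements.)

Track the best alternating length ending on an up-step vs a down-step at each position: up/down = 1/1, 1/2, 3/1, 3/1, 3/4, 3/4.
The maximum over both is 4; one such subsequence is 9, 2, 14, 13.

4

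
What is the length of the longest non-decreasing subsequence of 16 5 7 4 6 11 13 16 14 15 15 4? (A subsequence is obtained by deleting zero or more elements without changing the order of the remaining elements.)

7

One longest non-decreasing subsequence is 5, 7, 11, 13, 14, 15, 15 (positions 2,3,6,7,9,10,11), of length 7; no longer one exists.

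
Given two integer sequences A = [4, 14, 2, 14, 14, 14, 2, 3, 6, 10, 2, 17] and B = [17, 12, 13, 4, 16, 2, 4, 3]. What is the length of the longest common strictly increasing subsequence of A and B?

For each value that appears in both, track the longest common increasing run ending there.
The best achievable length is 2; one witness is 2, 3 (A-positions 3,8, B-positions 6,8).

2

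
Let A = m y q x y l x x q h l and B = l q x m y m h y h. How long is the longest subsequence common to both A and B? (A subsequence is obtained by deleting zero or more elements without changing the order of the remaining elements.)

Backtracking the LCS table gives one alignment: m (A1,B4) → y (A2,B5) → y (A5,B8) → h (A10,B9).
So the longest common subsequence has length 4.

4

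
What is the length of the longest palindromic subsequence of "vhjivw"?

One longest palindromic subsequence is viv (positions 1,4,5); it reads the same forward and backward, and the interval DP gives dp[1][6] = 3.

3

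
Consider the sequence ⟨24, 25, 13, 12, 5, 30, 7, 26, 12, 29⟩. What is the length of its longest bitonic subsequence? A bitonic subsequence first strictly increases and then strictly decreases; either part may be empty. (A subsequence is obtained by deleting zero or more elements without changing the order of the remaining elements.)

5

One longest bitonic subsequence is 24, 25, 13, 12, 7 (positions 1,2,3,4,7): it rises to 25 then falls. Length 5 is optimal.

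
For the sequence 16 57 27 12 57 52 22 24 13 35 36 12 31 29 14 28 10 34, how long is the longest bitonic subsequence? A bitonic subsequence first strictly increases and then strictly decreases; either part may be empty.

One longest bitonic subsequence is 16, 27, 57, 52, 36, 31, 29, 28, 10 (positions 1,3,5,6,11,13,14,16,17): it rises to 57 then falls. Length 9 is optimal.

9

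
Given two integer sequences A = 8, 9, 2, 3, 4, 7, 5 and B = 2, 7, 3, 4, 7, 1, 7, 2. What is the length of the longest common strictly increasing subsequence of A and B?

4

A longest common strictly increasing subsequence is 2, 3, 4, 7 (length 4); it appears in order in both A and B, and no longer such subsequence exists.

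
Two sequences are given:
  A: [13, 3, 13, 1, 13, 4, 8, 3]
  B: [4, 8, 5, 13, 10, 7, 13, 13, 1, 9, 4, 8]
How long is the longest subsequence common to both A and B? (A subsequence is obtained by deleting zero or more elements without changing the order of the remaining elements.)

5

A longest common subsequence is 13, 13, 1, 4, 8 (length 5); the LCS DP confirms no longer common subsequence exists.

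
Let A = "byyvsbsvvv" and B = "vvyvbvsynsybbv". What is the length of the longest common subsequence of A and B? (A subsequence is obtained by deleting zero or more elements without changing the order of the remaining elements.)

5

A longest common subsequence is byybv (length 5); the LCS DP confirms no longer common subsequence exists.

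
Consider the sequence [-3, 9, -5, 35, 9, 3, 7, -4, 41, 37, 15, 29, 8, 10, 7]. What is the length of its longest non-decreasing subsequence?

Let dp[i] be the longest non-decreasing subsequence ending at position i. Then dp = [1, 2, 1, 3, 3, 2, 3, 2, 4, 4, 4, 5, 4, 5, 4].
The maximum is 5; one witness is -3, 9, 9, 15, 29 at positions 1,2,5,11,12.

5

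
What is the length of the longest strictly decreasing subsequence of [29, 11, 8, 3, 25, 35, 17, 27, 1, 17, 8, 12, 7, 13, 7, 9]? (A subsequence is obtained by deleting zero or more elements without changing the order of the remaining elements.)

Let dp[i] be the longest decreasing subsequence ending at position i. Then dp = [1, 2, 3, 4, 2, 1, 3, 2, 5, 3, 4, 4, 5, 4, 5, 5].
The maximum is 5; one witness is 29, 11, 8, 3, 1 at positions 1,2,3,4,9.

5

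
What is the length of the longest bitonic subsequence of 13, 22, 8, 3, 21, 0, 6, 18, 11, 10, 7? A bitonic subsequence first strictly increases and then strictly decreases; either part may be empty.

Let inc[i] be the LIS ending at i and dec[i] the longest strictly decreasing subsequence starting at i. inc = [1, 2, 1, 1, 2, 1, 2, 3, 3, 3, 3], dec = [4, 6, 3, 2, 5, 1, 1, 4, 3, 2, 1].
max_i inc[i]+dec[i]−1 = 7, with one witness 13, 22, 21, 18, 11, 10, 7.

7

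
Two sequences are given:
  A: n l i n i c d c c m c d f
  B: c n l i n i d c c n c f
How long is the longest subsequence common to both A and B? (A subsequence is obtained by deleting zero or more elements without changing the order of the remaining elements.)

10

Backtracking the LCS table gives one alignment: n (A1,B2) → l (A2,B3) → i (A3,B4) → n (A4,B5) → i (A5,B6) → d (A7,B7) → c (A8,B8) → c (A9,B9) → c (A11,B11) → f (A13,B12).
So the longest common subsequence has length 10.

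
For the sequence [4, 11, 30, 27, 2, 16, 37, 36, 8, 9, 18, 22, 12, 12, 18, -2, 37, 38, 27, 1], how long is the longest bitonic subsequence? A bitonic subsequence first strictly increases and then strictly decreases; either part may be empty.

9

One longest bitonic subsequence is 4, 11, 16, 18, 22, 37, 38, 27, 1 (positions 1,2,6,11,12,17,18,19,20): it rises to 38 then falls. Length 9 is optimal.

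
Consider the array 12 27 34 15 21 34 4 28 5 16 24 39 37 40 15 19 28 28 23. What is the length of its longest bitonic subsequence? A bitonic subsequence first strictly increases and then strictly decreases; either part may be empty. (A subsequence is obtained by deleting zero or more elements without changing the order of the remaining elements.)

8

One longest bitonic subsequence is 12, 15, 21, 34, 39, 37, 28, 23 (positions 1,4,5,6,12,13,18,19): it rises to 39 then falls. Length 8 is optimal.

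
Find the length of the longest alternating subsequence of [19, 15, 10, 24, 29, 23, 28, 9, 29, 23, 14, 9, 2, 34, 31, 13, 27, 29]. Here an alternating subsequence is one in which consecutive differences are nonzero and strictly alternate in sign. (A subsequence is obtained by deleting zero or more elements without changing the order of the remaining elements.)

A longest alternating subsequence is 19, 15, 24, 23, 28, 9, 29, 23, 34, 13, 27 (positions 1,2,4,6,7,8,9,10,14,16,17); its 10 consecutive differences strictly alternate in sign, and length 11 is optimal.

11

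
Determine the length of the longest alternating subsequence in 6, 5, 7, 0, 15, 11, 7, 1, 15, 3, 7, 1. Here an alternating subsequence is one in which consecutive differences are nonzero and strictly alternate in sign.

A longest alternating subsequence is 6, 5, 7, 0, 15, 11, 15, 3, 7, 1 (positions 1,2,3,4,5,6,9,10,11,12); its 9 consecutive differences strictly alternate in sign, and length 10 is optimal.

10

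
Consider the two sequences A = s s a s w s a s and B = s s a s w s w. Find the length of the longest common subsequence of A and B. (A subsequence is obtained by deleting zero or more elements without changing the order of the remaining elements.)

A longest common subsequence is ssasws (length 6); the LCS DP confirms no longer common subsequence exists.

6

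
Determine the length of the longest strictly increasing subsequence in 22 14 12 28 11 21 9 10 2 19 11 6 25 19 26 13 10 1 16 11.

5

Scanning left to right, the best length ending at each element is: 22→1, 14→1, 12→1, 28→2, 11→1, 21→2, 9→1, 10→2, 2→1, 19→3, 11→3, 6→2, 25→4, 19→4, 26→5, 13→4, 10→3, 1→1, 16→5, 11→4.
So the longest increasing subsequence has length 5, e.g. 9, 10, 19, 25, 26.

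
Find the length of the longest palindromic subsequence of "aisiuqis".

Using dp[i][j] = 2 + dp[i+1][j−1] if the ends match, else max(dp[i+1][j], dp[i][j−1]):
dp[1][8] = 5. A witness is siqis at positions 3,4,6,7,8.

5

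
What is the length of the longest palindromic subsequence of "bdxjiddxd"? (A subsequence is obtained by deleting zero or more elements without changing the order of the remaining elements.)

6

One longest palindromic subsequence is dxddxd (positions 2,3,6,7,8,9); it reads the same forward and backward, and the interval DP gives dp[1][9] = 6.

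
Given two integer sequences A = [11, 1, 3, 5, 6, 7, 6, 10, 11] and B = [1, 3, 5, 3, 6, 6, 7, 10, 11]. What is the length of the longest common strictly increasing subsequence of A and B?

A longest common strictly increasing subsequence is 1, 3, 5, 6, 7, 10, 11 (length 7); it appears in order in both A and B, and no longer such subsequence exists.

7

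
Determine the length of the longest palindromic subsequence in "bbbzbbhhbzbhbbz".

12

One longest palindromic subsequence is bbbzbhhbzbbb (positions 1,2,3,4,5,7,8,9,10,11,13,14); it reads the same forward and backward, and the interval DP gives dp[1][15] = 12.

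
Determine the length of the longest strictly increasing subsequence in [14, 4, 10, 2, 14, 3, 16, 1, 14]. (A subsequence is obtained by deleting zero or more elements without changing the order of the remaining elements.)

Let dp[i] be the longest increasing subsequence ending at position i. Then dp = [1, 1, 2, 1, 3, 2, 4, 1, 3].
The maximum is 4; one witness is 4, 10, 14, 16 at positions 2,3,5,7.

4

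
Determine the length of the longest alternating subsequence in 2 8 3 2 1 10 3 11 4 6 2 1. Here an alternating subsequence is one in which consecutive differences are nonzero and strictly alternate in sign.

Track the best alternating length ending on an up-step vs a down-step at each position: up/down = 1/1, 2/1, 2/3, 1/3, 1/3, 4/1, 4/5, 6/1, 6/7, 8/7, 4/9, 1/9.
The maximum over both is 9; one such subsequence is 2, 8, 3, 10, 3, 11, 4, 6, 2.

9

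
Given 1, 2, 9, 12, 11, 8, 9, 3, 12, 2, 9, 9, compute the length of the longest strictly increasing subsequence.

Scanning left to right, the best length ending at each element is: 1→1, 2→2, 9→3, 12→4, 11→4, 8→3, 9→4, 3→3, 12→5, 2→2, 9→4, 9→4.
So the longest increasing subsequence has length 5, e.g. 1, 2, 9, 11, 12.

5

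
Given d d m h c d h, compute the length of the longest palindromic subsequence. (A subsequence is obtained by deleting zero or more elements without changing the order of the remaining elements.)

One longest palindromic subsequence is hdh (positions 4,6,7); it reads the same forward and backward, and the interval DP gives dp[1][7] = 3.

3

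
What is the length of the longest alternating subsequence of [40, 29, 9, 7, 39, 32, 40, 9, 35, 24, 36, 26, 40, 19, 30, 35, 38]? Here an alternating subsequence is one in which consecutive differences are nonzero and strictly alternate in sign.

13

A longest alternating subsequence is 40, 29, 39, 32, 40, 9, 35, 24, 36, 26, 40, 19, 30 (positions 1,2,5,6,7,8,9,10,11,12,13,14,15); its 12 consecutive differences strictly alternate in sign, and length 13 is optimal.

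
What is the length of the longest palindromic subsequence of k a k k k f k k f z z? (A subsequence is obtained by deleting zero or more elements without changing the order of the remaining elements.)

6

Using dp[i][j] = 2 + dp[i+1][j−1] if the ends match, else max(dp[i+1][j], dp[i][j−1]):
dp[1][11] = 6. A witness is kkkkkk at positions 1,3,4,5,7,8.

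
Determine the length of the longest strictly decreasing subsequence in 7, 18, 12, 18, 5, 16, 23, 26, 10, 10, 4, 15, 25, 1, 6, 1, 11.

5

Let dp[i] be the longest decreasing subsequence ending at position i. Then dp = [1, 1, 2, 1, 3, 2, 1, 1, 3, 3, 4, 3, 2, 5, 4, 5, 4].
The maximum is 5; one witness is 18, 12, 5, 4, 1 at positions 2,3,5,11,14.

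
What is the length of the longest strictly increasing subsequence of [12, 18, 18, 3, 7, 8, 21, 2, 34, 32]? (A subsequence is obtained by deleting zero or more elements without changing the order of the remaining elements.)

Scanning left to right, the best length ending at each element is: 12→1, 18→2, 18→2, 3→1, 7→2, 8→3, 21→4, 2→1, 34→5, 32→5.
So the longest increasing subsequence has length 5, e.g. 3, 7, 8, 21, 34.

5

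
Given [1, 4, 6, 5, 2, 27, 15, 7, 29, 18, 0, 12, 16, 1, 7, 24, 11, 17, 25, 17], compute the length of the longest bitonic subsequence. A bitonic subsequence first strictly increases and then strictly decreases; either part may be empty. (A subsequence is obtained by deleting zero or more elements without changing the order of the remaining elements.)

9

One longest bitonic subsequence is 1, 4, 6, 7, 12, 16, 24, 25, 17 (positions 1,2,3,8,12,13,16,19,20): it rises to 25 then falls. Length 9 is optimal.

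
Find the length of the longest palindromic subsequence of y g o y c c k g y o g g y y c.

10

Using dp[i][j] = 2 + dp[i+1][j−1] if the ends match, else max(dp[i+1][j], dp[i][j−1]):
dp[1][15] = 10. A witness is ygoyccyogy at positions 1,2,3,4,5,6,9,10,12,14.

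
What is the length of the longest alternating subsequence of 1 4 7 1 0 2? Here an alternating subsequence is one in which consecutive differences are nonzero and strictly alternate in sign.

4

Track the best alternating length ending on an up-step vs a down-step at each position: up/down = 1/1, 2/1, 2/1, 1/3, 1/3, 4/3.
The maximum over both is 4; one such subsequence is 1, 4, 1, 2.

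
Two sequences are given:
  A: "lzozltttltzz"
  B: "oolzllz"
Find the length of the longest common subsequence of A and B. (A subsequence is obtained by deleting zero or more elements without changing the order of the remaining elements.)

5

Backtracking the LCS table gives one alignment: l (A1,B3) → z (A4,B4) → l (A5,B5) → l (A9,B6) → z (A12,B7).
So the longest common subsequence has length 5.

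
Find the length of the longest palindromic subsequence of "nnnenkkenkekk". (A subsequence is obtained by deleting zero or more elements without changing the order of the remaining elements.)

7

Using dp[i][j] = 2 + dp[i+1][j−1] if the ends match, else max(dp[i+1][j], dp[i][j−1]):
dp[1][13] = 7. A witness is kkekekk at positions 6,7,8,10,11,12,13.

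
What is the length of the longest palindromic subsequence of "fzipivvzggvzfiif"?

One longest palindromic subsequence is fiizggziif (positions 1,3,5,8,9,10,12,14,15,16); it reads the same forward and backward, and the interval DP gives dp[1][16] = 10.

10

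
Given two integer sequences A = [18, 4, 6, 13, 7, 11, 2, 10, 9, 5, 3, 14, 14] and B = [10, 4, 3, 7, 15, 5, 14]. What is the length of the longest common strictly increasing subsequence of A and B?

A longest common strictly increasing subsequence is 4, 7, 14 (length 3); it appears in order in both A and B, and no longer such subsequence exists.

3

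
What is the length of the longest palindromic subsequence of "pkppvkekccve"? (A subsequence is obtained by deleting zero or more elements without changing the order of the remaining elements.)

One longest palindromic subsequence is vkekv (positions 5,6,7,8,11); it reads the same forward and backward, and the interval DP gives dp[1][12] = 5.

5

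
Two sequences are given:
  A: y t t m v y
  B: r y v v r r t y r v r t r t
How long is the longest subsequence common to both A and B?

3

Backtracking the LCS table gives one alignment: y (A1,B8) → t (A2,B12) → t (A3,B14).
So the longest common subsequence has length 3.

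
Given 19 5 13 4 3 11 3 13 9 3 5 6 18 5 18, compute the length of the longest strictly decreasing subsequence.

Scanning left to right, the best length ending at each element is: 19→1, 5→2, 13→2, 4→3, 3→4, 11→3, 3→4, 13→2, 9→4, 3→5, 5→5, 6→5, 18→2, 5→6, 18→2.
So the longest decreasing subsequence has length 6, e.g. 19, 13, 11, 9, 6, 5.

6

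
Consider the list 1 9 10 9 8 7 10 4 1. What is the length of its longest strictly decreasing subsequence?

Let dp[i] be the longest decreasing subsequence ending at position i. Then dp = [1, 1, 1, 2, 3, 4, 1, 5, 6].
The maximum is 6; one witness is 10, 9, 8, 7, 4, 1 at positions 3,4,5,6,8,9.

6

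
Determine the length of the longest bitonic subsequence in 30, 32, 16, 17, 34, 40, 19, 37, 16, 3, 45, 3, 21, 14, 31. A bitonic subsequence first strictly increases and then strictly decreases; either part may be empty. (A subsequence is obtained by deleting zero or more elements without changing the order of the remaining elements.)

Let inc[i] be the LIS ending at i and dec[i] the longest strictly decreasing subsequence starting at i. inc = [1, 2, 1, 2, 3, 4, 3, 4, 1, 1, 5, 1, 4, 2, 5], dec = [4, 4, 2, 3, 4, 4, 3, 3, 2, 1, 3, 1, 2, 1, 1].
max_i inc[i]+dec[i]−1 = 7, with one witness 30, 32, 34, 40, 37, 21, 14.

7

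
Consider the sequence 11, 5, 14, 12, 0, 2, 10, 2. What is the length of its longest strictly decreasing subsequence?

4

Scanning left to right, the best length ending at each element is: 11→1, 5→2, 14→1, 12→2, 0→3, 2→3, 10→3, 2→4.
So the longest decreasing subsequence has length 4, e.g. 14, 12, 10, 2.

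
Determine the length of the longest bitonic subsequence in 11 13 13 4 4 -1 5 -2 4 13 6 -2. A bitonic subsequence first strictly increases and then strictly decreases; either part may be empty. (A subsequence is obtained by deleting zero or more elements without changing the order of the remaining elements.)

5

One longest bitonic subsequence is 11, 13, 5, 4, -2 (positions 1,2,7,9,12): it rises to 13 then falls. Length 5 is optimal.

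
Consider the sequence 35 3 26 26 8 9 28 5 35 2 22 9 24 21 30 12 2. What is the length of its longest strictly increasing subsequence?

Scanning left to right, the best length ending at each element is: 35→1, 3→1, 26→2, 26→2, 8→2, 9→3, 28→4, 5→2, 35→5, 2→1, 22→4, 9→3, 24→5, 21→4, 30→6, 12→4, 2→1.
So the longest increasing subsequence has length 6, e.g. 3, 8, 9, 22, 24, 30.

6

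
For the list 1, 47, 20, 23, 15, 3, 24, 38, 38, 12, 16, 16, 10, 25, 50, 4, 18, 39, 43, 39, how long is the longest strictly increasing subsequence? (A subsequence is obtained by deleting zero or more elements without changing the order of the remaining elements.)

Let dp[i] be the longest increasing subsequence ending at position i. Then dp = [1, 2, 2, 3, 2, 2, 4, 5, 5, 3, 4, 4, 3, 5, 6, 3, 5, 6, 7, 6].
The maximum is 7; one witness is 1, 20, 23, 24, 38, 39, 43 at positions 1,3,4,7,8,18,19.

7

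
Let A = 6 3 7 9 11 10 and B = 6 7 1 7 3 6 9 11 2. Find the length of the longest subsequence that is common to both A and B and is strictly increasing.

4

A longest common strictly increasing subsequence is 6, 7, 9, 11 (length 4); it appears in order in both A and B, and no longer such subsequence exists.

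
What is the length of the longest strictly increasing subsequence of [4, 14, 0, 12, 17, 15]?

One longest increasing subsequence is 4, 14, 17 (positions 1,2,5), of length 3; no longer one exists.

3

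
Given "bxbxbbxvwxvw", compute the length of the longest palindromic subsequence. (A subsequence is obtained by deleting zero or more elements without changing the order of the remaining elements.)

Using dp[i][j] = 2 + dp[i+1][j−1] if the ends match, else max(dp[i+1][j], dp[i][j−1]):
dp[1][12] = 6. A witness is xxbbxx at positions 2,4,5,6,7,10.

6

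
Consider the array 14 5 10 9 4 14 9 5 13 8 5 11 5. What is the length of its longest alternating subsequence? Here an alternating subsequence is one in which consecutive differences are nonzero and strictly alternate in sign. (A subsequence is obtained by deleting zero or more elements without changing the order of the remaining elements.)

Track the best alternating length ending on an up-step vs a down-step at each position: up/down = 1/1, 1/2, 3/2, 3/4, 1/4, 5/1, 5/6, 5/6, 7/6, 7/8, 5/8, 9/8, 5/10.
The maximum over both is 10; one such subsequence is 14, 5, 10, 9, 14, 9, 13, 8, 11, 5.

10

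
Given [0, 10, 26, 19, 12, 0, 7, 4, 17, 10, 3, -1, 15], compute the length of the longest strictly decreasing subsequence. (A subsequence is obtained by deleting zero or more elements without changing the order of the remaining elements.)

7

Scanning left to right, the best length ending at each element is: 0→1, 10→1, 26→1, 19→2, 12→3, 0→4, 7→4, 4→5, 17→3, 10→4, 3→6, -1→7, 15→4.
So the longest decreasing subsequence has length 7, e.g. 26, 19, 12, 7, 4, 3, -1.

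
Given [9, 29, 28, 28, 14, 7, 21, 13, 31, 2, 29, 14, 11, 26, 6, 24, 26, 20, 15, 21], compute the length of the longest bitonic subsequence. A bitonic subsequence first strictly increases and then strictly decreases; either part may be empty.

One longest bitonic subsequence is 9, 14, 21, 31, 29, 26, 24, 20, 15 (positions 1,5,7,9,11,14,16,18,19): it rises to 31 then falls. Length 9 is optimal.

9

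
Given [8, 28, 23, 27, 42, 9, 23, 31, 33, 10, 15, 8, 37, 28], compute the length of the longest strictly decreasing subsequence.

Scanning left to right, the best length ending at each element is: 8→1, 28→1, 23→2, 27→2, 42→1, 9→3, 23→3, 31→2, 33→2, 10→4, 15→4, 8→5, 37→2, 28→3.
So the longest decreasing subsequence has length 5, e.g. 28, 27, 23, 10, 8.

5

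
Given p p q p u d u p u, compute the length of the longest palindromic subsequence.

Using dp[i][j] = 2 + dp[i+1][j−1] if the ends match, else max(dp[i+1][j], dp[i][j−1]):
dp[1][9] = 5. A witness is pudup at positions 4,5,6,7,8.

5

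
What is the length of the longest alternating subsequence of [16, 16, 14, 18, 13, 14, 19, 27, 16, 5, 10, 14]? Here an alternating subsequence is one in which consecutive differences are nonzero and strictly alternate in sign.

A longest alternating subsequence is 16, 14, 18, 13, 14, 5, 10 (positions 1,3,4,5,6,10,11); its 6 consecutive differences strictly alternate in sign, and length 7 is optimal.

7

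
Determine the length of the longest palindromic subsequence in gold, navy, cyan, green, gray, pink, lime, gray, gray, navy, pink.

Using dp[i][j] = 2 + dp[i+1][j−1] if the ends match, else max(dp[i+1][j], dp[i][j−1]):
dp[1][11] = 5. A witness is navy gray gray gray navy at positions 2,5,8,9,10.

5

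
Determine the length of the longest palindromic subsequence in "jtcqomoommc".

6

Using dp[i][j] = 2 + dp[i+1][j−1] if the ends match, else max(dp[i+1][j], dp[i][j−1]):
dp[1][11] = 6. A witness is cmoomc at positions 3,6,7,8,10,11.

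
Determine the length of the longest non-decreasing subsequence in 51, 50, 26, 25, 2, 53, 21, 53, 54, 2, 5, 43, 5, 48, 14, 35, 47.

7

One longest non-decreasing subsequence is 2, 2, 5, 5, 14, 35, 47 (positions 5,10,11,13,15,16,17), of length 7; no longer one exists.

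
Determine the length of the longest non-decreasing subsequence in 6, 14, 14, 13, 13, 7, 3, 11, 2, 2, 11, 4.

Scanning left to right, the best length ending at each element is: 6→1, 14→2, 14→3, 13→2, 13→3, 7→2, 3→1, 11→3, 2→1, 2→2, 11→4, 4→3.
So the longest non-decreasing subsequence has length 4, e.g. 6, 7, 11, 11.

4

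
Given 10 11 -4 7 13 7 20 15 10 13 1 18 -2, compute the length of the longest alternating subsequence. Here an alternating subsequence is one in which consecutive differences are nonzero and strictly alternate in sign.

Track the best alternating length ending on an up-step vs a down-step at each position: up/down = 1/1, 2/1, 1/3, 4/3, 4/1, 4/5, 6/1, 6/7, 6/7, 8/7, 4/9, 10/7, 4/11.
The maximum over both is 11; one such subsequence is 10, 11, -4, 13, 7, 20, 10, 13, 1, 18, -2.

11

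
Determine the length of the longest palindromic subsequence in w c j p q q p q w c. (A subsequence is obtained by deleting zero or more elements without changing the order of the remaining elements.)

One longest palindromic subsequence is cpqqpc (positions 2,4,5,6,7,10); it reads the same forward and backward, and the interval DP gives dp[1][10] = 6.

6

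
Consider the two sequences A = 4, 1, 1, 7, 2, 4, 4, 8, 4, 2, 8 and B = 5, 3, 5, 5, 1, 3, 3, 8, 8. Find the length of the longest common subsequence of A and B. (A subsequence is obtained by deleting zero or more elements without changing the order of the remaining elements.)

3

Backtracking the LCS table gives one alignment: 1 (A2,B5) → 8 (A8,B8) → 8 (A11,B9).
So the longest common subsequence has length 3.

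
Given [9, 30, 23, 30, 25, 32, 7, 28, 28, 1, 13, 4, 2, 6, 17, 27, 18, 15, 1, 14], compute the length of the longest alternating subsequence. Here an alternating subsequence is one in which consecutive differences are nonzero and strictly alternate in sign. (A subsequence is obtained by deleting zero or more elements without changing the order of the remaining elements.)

A longest alternating subsequence is 9, 30, 23, 30, 25, 32, 7, 28, 1, 13, 4, 6, 1, 14 (positions 1,2,3,4,5,6,7,8,10,11,12,14,19,20); its 13 consecutive differences strictly alternate in sign, and length 14 is optimal.

14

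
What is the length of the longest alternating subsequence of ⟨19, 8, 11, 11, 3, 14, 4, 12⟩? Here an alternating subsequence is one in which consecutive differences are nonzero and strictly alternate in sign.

A longest alternating subsequence is 19, 8, 11, 3, 14, 4, 12 (positions 1,2,3,5,6,7,8); its 6 consecutive differences strictly alternate in sign, and length 7 is optimal.

7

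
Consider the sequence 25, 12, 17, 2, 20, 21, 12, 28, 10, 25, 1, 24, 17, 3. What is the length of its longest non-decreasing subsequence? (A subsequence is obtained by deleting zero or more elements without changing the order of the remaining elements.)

Scanning left to right, the best length ending at each element is: 25→1, 12→1, 17→2, 2→1, 20→3, 21→4, 12→2, 28→5, 10→2, 25→5, 1→1, 24→5, 17→3, 3→2.
So the longest non-decreasing subsequence has length 5, e.g. 12, 17, 20, 21, 28.

5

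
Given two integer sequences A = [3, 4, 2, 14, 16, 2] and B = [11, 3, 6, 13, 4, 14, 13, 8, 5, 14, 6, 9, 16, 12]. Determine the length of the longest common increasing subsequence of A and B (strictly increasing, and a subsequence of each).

For each value that appears in both, track the longest common increasing run ending there.
The best achievable length is 4; one witness is 3, 4, 14, 16 (A-positions 1,2,4,5, B-positions 2,5,6,13).

4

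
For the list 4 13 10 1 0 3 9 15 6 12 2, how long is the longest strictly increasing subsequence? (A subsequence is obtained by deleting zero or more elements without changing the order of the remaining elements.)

4

Let dp[i] be the longest increasing subsequence ending at position i. Then dp = [1, 2, 2, 1, 1, 2, 3, 4, 3, 4, 2].
The maximum is 4; one witness is 1, 3, 9, 15 at positions 4,6,7,8.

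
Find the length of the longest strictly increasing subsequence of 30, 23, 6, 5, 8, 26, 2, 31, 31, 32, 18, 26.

One longest increasing subsequence is 6, 8, 26, 31, 32 (positions 3,5,6,8,10), of length 5; no longer one exists.

5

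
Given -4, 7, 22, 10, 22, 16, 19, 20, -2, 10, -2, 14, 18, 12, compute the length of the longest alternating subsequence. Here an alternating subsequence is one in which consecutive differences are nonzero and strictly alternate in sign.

11

A longest alternating subsequence is -4, 22, 10, 22, 16, 19, -2, 10, -2, 14, 12 (positions 1,3,4,5,6,7,9,10,11,12,14); its 10 consecutive differences strictly alternate in sign, and length 11 is optimal.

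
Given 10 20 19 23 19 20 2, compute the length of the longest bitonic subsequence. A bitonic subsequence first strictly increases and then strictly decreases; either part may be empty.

5

Let inc[i] be the LIS ending at i and dec[i] the longest strictly decreasing subsequence starting at i. inc = [1, 2, 2, 3, 2, 3, 1], dec = [2, 3, 2, 3, 2, 2, 1].
max_i inc[i]+dec[i]−1 = 5, with one witness 10, 20, 23, 20, 2.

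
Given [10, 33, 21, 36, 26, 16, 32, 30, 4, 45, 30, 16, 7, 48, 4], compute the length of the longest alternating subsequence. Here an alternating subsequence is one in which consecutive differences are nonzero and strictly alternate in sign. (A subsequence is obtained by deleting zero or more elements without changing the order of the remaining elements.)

11

Track the best alternating length ending on an up-step vs a down-step at each position: up/down = 1/1, 2/1, 2/3, 4/1, 4/5, 2/5, 6/5, 6/7, 1/7, 8/1, 8/9, 8/9, 8/9, 10/1, 1/11.
The maximum over both is 11; one such subsequence is 10, 33, 21, 36, 26, 32, 30, 45, 30, 48, 4.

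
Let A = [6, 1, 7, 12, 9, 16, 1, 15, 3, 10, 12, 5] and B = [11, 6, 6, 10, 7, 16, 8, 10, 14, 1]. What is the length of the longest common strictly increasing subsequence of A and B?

3

A longest common strictly increasing subsequence is 6, 7, 16 (length 3); it appears in order in both A and B, and no longer such subsequence exists.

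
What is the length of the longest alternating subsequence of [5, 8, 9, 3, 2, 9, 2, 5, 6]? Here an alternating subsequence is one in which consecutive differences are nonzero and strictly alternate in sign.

6

Track the best alternating length ending on an up-step vs a down-step at each position: up/down = 1/1, 2/1, 2/1, 1/3, 1/3, 4/1, 1/5, 6/5, 6/5.
The maximum over both is 6; one such subsequence is 5, 8, 3, 9, 2, 5.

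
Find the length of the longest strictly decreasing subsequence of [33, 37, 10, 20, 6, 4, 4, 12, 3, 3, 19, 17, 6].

5

One longest decreasing subsequence is 33, 10, 6, 4, 3 (positions 1,3,5,6,9), of length 5; no longer one exists.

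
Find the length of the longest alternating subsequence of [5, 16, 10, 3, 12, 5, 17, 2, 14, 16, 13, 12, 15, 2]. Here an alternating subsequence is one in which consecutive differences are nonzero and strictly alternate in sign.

Track the best alternating length ending on an up-step vs a down-step at each position: up/down = 1/1, 2/1, 2/3, 1/3, 4/3, 4/5, 6/1, 1/7, 8/7, 8/7, 8/9, 8/9, 10/9, 1/11.
The maximum over both is 11; one such subsequence is 5, 16, 10, 12, 5, 17, 2, 14, 13, 15, 2.

11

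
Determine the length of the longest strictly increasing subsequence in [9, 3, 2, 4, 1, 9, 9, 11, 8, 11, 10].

One longest increasing subsequence is 3, 4, 9, 11 (positions 2,4,6,8), of length 4; no longer one exists.

4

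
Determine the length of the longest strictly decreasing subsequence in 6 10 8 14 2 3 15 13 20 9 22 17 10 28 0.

Let dp[i] be the longest decreasing subsequence ending at position i. Then dp = [1, 1, 2, 1, 3, 3, 1, 2, 1, 3, 1, 2, 3, 1, 4].
The maximum is 4; one witness is 10, 8, 2, 0 at positions 2,3,5,15.

4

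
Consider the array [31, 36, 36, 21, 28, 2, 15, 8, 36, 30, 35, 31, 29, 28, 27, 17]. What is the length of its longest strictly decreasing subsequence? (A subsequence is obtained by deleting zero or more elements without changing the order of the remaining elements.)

One longest decreasing subsequence is 36, 35, 31, 29, 28, 27, 17 (positions 2,11,12,13,14,15,16), of length 7; no longer one exists.

7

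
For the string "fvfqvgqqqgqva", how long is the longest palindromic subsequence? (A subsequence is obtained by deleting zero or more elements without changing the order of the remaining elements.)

One longest palindromic subsequence is vqgqqqgqv (positions 2,4,6,7,8,9,10,11,12); it reads the same forward and backward, and the interval DP gives dp[1][13] = 9.

9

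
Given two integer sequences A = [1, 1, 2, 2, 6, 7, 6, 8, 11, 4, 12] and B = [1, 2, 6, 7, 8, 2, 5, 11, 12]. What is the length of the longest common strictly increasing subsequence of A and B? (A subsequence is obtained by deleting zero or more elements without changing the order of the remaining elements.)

7

For each value that appears in both, track the longest common increasing run ending there.
The best achievable length is 7; one witness is 1, 2, 6, 7, 8, 11, 12 (A-positions 1,3,5,6,8,9,11, B-positions 1,2,3,4,5,8,9).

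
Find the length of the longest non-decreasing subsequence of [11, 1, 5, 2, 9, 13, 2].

One longest non-decreasing subsequence is 1, 5, 9, 13 (positions 2,3,5,6), of length 4; no longer one exists.

4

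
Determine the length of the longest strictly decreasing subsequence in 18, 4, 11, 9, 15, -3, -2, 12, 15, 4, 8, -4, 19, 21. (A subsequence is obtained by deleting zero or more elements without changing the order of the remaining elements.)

5

One longest decreasing subsequence is 18, 11, 9, -3, -4 (positions 1,3,4,6,12), of length 5; no longer one exists.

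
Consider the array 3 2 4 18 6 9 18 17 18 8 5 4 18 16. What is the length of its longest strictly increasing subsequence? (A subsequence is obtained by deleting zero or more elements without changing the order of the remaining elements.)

Scanning left to right, the best length ending at each element is: 3→1, 2→1, 4→2, 18→3, 6→3, 9→4, 18→5, 17→5, 18→6, 8→4, 5→3, 4→2, 18→6, 16→5.
So the longest increasing subsequence has length 6, e.g. 3, 4, 6, 9, 17, 18.

6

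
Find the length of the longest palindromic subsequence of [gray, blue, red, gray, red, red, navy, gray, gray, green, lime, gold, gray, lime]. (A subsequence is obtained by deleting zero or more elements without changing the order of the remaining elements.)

One longest palindromic subsequence is gray gray red red gray gray (positions 1,4,5,6,9,13); it reads the same forward and backward, and the interval DP gives dp[1][14] = 6.

6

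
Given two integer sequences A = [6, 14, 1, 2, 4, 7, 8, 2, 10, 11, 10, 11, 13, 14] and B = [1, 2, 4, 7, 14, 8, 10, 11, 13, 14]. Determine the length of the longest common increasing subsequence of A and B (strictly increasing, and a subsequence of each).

A longest common strictly increasing subsequence is 1, 2, 4, 7, 8, 10, 11, 13, 14 (length 9); it appears in order in both A and B, and no longer such subsequence exists.

9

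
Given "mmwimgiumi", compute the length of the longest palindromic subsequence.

5

Using dp[i][j] = 2 + dp[i+1][j−1] if the ends match, else max(dp[i+1][j], dp[i][j−1]):
dp[1][10] = 5. A witness is imumi at positions 4,5,8,9,10.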